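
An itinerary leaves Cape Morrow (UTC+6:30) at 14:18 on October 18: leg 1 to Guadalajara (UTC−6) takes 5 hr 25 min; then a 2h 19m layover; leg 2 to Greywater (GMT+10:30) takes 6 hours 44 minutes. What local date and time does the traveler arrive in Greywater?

08:46 on October 19

Convert departure to UTC: 14:18 − 6:30 = 07:48 UTC on Oct 18.
Add 5 hours 25 minutes leg 1 → 13:13 UTC.
Add 2 hours 19 minutes layover in Guadalajara → 15:32 UTC.
Add 6 hours and 44 minutes leg 2 → 22:16 UTC.
Greywater is UTC+10:30, so local arrival = 22:16 + 10:30 = 08:46 on Oct 19.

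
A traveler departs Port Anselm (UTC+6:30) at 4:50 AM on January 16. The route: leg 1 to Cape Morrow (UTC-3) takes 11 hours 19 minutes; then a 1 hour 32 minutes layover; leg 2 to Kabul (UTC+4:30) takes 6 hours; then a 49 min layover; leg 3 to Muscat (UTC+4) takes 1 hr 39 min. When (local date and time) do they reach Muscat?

11:39 PM on January 16

Convert departure to UTC: 4:50 AM − 6:30 = 10:20 PM UTC on Jan 15.
Add 11 hours 19 minutes leg 1 → 9:39 AM UTC (Jan 16).
Add 1 hour and 32 minutes layover in Cape Morrow → 11:11 AM UTC.
Add 6 hours leg 2 → 5:11 PM UTC.
Add 49 minutes layover in Kabul → 6:00 PM UTC.
Add 1 hour 39 minutes leg 3 → 7:39 PM UTC.
Muscat is UTC+4:00, so local arrival = 7:39 PM + 4:00 = 11:39 PM on Jan 16.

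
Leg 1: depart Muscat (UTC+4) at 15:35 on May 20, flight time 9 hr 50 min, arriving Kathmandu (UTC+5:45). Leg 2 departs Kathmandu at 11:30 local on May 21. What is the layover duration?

Convert departure to UTC: 15:35 − 4:00 = 11:35 UTC on May 20.
Add 9 hours and 50 minutes flight time → 21:25 UTC.
Kathmandu is UTC+5:45, so local arrival = 21:25 + 5:45 = 03:10 on May 21.
Layover = 11:30 − 03:10 = 8 hours 20 minutes.

8 hours 20 minutes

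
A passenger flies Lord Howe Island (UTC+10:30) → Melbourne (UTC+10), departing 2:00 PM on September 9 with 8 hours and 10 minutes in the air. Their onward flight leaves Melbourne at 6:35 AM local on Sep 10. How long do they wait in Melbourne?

8 hours 55 minutes

Convert departure to UTC: 2:00 PM − 10:30 = 3:30 AM UTC on Sep 9.
Add 8 hours 10 minutes flight time → 11:40 AM UTC.
Melbourne is UTC+10:00, so local arrival = 11:40 AM + 10:00 = 9:40 PM on Sep 9.
Layover = 6:35 AM − 9:40 PM (+1 day) = 8 hours 55 minutes.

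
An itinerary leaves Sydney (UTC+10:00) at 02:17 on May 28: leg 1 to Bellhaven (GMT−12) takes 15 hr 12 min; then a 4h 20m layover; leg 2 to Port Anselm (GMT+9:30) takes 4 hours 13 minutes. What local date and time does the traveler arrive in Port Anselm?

01:32 on May 29

Convert departure to UTC: 02:17 − 10:00 = 16:17 UTC on May 27.
Add 15 hours 12 minutes leg 1 → 07:29 UTC (May 28).
Add 4 hours 20 minutes layover in Bellhaven → 11:49 UTC.
Add 4 hours 13 minutes leg 2 → 16:02 UTC.
Port Anselm is UTC+9:30, so local arrival = 16:02 + 9:30 = 01:32 on May 29.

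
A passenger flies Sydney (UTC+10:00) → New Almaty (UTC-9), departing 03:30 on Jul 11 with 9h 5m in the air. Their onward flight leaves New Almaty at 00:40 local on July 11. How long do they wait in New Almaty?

7 hours 5 minutes

Convert departure to UTC: 03:30 − 10:00 = 17:30 UTC on Jul 10.
Add 9 hours and 5 minutes flight time → 02:35 UTC (Jul 11).
New Almaty is UTC−9:00, so local arrival = 02:35 − 9:00 = 17:35 on Jul 10.
Layover = 00:40 − 17:35 (+1 day) = 7 hours 5 minutes.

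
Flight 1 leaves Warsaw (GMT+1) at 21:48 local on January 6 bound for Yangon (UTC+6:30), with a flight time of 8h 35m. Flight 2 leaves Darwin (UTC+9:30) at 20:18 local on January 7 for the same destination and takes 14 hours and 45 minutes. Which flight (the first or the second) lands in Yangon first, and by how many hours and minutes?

the first, by 20 hours 10 minutes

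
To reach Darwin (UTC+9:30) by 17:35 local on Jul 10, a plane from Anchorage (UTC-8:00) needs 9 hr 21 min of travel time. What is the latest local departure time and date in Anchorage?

14:44 on July 9

Target arrival in UTC: 17:35 − 9:30 = 08:05 on Jul 10.
Subtract 9 hours and 21 minutes → departure 22:44 UTC on Jul 9.
Anchorage is UTC−8:00: 22:44 − 8:00 = 14:44 on Jul 9.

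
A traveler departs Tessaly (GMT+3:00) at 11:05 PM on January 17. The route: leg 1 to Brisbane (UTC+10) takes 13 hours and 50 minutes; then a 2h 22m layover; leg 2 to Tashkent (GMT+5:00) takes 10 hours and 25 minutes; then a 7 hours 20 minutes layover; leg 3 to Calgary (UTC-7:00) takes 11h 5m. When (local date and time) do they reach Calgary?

Convert departure to UTC: 11:05 PM − 3:00 = 8:05 PM UTC on Jan 17.
Add 13 hours and 50 minutes leg 1 → 9:55 AM UTC (Jan 18).
Add 2 hours and 22 minutes layover in Brisbane → 12:17 PM UTC.
Add 10 hours 25 minutes leg 2 → 10:42 PM UTC.
Add 7 hours 20 minutes layover in Tashkent → 6:02 AM UTC (Jan 19).
Add 11 hours 5 minutes leg 3 → 5:07 PM UTC.
Calgary is UTC−7:00, so local arrival = 5:07 PM − 7:00 = 10:07 AM on Jan 19.

10:07 AM on Jan 19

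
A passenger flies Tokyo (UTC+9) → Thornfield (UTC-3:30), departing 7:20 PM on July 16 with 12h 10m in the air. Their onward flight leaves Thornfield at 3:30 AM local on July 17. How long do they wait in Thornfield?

8 hours 30 minutes

Convert departure to UTC: 7:20 PM − 9:00 = 10:20 AM UTC on Jul 16.
Add 12 hours 10 minutes flight time → 10:30 PM UTC.
Thornfield is UTC−3:30, so local arrival = 10:30 PM − 3:30 = 7:00 PM on Jul 16.
Layover = 3:30 AM − 7:00 PM (+1 day) = 8 hours 30 minutes.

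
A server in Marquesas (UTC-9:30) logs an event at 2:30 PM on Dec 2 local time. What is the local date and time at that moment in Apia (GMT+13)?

1:00 PM on Dec 3

In UTC: 2:30 PM + 9:30 = 12:00 AM on Dec 3.
Apia is UTC+13:00: 12:00 AM + 13:00 = 1:00 PM on Dec 3.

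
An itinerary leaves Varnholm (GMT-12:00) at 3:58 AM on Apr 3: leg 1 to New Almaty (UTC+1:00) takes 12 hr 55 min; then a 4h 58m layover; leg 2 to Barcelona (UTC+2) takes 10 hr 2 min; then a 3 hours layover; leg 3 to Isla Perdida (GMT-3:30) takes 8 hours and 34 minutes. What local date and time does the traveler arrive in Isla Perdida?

3:57 AM on Apr 5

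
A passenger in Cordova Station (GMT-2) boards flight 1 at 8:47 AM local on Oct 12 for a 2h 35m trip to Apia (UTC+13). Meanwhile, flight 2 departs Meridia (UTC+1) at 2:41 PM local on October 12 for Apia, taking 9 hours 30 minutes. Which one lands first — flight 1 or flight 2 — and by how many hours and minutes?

the first, by 9 hours 49 minutes

Flight 1 in UTC: 8:47 AM + 2:00 = 10:47 AM on Oct 12.
+2 hours 35 minutes → arrive 1:22 PM UTC on Oct 12.
Flight 2 in UTC: 2:41 PM − 1:00 = 1:41 PM on Oct 12.
+9 hours and 30 minutes → arrive 11:11 PM UTC on Oct 12.
Flight 1 lands earlier by 9 hours 49 minutes.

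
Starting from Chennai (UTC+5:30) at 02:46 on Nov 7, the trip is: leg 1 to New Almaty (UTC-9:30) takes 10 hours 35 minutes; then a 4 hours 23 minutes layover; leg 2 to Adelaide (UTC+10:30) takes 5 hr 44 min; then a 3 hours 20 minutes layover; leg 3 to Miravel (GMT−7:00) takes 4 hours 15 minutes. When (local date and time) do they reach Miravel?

18:33 on November 7

Convert departure to UTC: 02:46 − 5:30 = 21:16 UTC on Nov 6.
Add 10 hours 35 minutes leg 1 → 07:51 UTC (Nov 7).
Add 4 hours 23 minutes layover in New Almaty → 12:14 UTC.
Add 5 hours and 44 minutes leg 2 → 17:58 UTC.
Add 3 hours 20 minutes layover in Adelaide → 21:18 UTC.
Add 4 hours 15 minutes leg 3 → 01:33 UTC (Nov 8).
Miravel is UTC−7:00, so local arrival = 01:33 − 7:00 = 18:33 on Nov 7.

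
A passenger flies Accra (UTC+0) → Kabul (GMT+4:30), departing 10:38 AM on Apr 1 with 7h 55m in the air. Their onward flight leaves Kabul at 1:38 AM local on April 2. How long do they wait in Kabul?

Accra is at UTC+0, so departure is already 10:38 AM UTC on Apr 1.
Add 7 hours and 55 minutes flight time → 6:33 PM UTC.
Kabul is UTC+4:30, so local arrival = 6:33 PM + 4:30 = 11:03 PM on Apr 1.
Layover = 1:38 AM − 11:03 PM (+1 day) = 2 hours 35 minutes.

2 hours 35 minutes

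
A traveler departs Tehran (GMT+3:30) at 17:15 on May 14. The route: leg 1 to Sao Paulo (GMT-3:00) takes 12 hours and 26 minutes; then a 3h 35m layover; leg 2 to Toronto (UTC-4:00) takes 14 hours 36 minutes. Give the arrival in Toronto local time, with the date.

Convert departure to UTC: 17:15 − 3:30 = 13:45 UTC on May 14.
Add 12 hours 26 minutes leg 1 → 02:11 UTC (May 15).
Add 3 hours 35 minutes layover in Sao Paulo → 05:46 UTC.
Add 14 hours and 36 minutes leg 2 → 20:22 UTC.
Toronto is UTC−4:00, so local arrival = 20:22 − 4:00 = 16:22 on May 15.

16:22 on May 15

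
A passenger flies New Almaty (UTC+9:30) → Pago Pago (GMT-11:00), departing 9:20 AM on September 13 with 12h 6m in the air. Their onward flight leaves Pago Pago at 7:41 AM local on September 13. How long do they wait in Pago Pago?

Convert departure to UTC: 9:20 AM − 9:30 = 11:50 PM UTC on Sep 12.
Add 12 hours 6 minutes flight time → 11:56 AM UTC (Sep 13).
Pago Pago is UTC−11:00, so local arrival = 11:56 AM − 11:00 = 12:56 AM on Sep 13.
Layover = 7:41 AM − 12:56 AM = 6 hours 45 minutes.

6 hours 45 minutes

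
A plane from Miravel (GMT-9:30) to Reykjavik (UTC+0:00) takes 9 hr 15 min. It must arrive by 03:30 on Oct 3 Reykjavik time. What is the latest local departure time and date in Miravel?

Target arrival is already UTC: 03:30 on Oct 3.
Subtract 9 hours 15 minutes → departure 18:15 UTC on Oct 2.
Miravel is UTC−9:30: 18:15 − 9:30 = 08:45 on Oct 2.

08:45 on Oct 2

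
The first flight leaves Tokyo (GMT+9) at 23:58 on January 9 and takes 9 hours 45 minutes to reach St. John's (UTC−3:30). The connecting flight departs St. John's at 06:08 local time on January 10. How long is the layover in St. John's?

8 hours 55 minutes

Convert departure to UTC: 23:58 − 9:00 = 14:58 UTC on Jan 9.
Add 9 hours and 45 minutes flight time → 00:43 UTC (Jan 10).
St. John's is UTC−3:30, so local arrival = 00:43 − 3:30 = 21:13 on Jan 9.
Layover = 06:08 − 21:13 (+1 day) = 8 hours 55 minutes.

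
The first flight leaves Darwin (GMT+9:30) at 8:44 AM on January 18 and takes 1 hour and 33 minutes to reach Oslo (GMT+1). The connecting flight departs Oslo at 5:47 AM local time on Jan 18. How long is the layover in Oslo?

4 hours

Convert departure to UTC: 8:44 AM − 9:30 = 11:14 PM UTC on Jan 17.
Add 1 hour 33 minutes flight time → 12:47 AM UTC (Jan 18).
Oslo is UTC+1:00, so local arrival = 12:47 AM + 1:00 = 1:47 AM on Jan 18.
Layover = 5:47 AM − 1:47 AM = 4 hours.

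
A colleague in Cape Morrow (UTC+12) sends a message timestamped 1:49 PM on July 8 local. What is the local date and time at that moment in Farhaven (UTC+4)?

5:49 AM on July 8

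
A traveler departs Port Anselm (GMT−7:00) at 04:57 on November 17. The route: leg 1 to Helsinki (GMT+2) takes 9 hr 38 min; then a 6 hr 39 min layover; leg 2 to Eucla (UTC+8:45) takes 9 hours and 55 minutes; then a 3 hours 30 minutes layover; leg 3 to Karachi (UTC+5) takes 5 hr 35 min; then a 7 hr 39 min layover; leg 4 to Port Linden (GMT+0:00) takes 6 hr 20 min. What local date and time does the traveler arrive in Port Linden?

Convert departure to UTC: 04:57 + 7:00 = 11:57 UTC on Nov 17.
Add 9 hours and 38 minutes leg 1 → 21:35 UTC.
Add 6 hours and 39 minutes layover in Helsinki → 04:14 UTC (Nov 18).
Add 9 hours and 55 minutes leg 2 → 14:09 UTC.
Add 3 hours 30 minutes layover in Eucla → 17:39 UTC.
Add 5 hours 35 minutes leg 3 → 23:14 UTC.
Add 7 hours 39 minutes layover in Karachi → 06:53 UTC (Nov 19).
Add 6 hours and 20 minutes leg 4 → 13:13 UTC.
Port Linden is UTC+0, so local arrival is the same: 13:13 on Nov 19.

13:13 on November 19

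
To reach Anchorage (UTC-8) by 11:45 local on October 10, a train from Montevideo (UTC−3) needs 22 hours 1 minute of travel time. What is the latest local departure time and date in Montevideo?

Target arrival in UTC: 11:45 + 8:00 = 19:45 on Oct 10.
Subtract 22 hours 1 minute → departure 21:44 UTC on Oct 9.
Montevideo is UTC−3:00: 21:44 − 3:00 = 18:44 on Oct 9.

18:44 on October 9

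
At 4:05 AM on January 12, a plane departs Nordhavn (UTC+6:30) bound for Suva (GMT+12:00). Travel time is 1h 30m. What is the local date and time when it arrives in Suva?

11:05 AM on January 12

Convert departure to UTC: 4:05 AM − 6:30 = 9:35 PM UTC on Jan 11.
Add 1 hour and 30 minutes travel time → 11:05 PM UTC.
Suva is UTC+12:00, so local arrival = 11:05 PM + 12:00 = 11:05 AM on Jan 12.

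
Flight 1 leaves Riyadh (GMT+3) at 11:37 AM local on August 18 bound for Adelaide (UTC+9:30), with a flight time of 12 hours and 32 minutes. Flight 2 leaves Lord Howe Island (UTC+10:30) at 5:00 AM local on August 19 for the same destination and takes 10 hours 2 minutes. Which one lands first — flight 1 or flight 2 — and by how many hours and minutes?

Flight 1 in UTC: 11:37 AM − 3:00 = 8:37 AM on Aug 18.
+12 hours and 32 minutes → arrive 9:09 PM UTC on Aug 18.
Flight 2 in UTC: 5:00 AM − 10:30 = 6:30 PM on Aug 18.
+10 hours 2 minutes → arrive 4:32 AM UTC on Aug 19.
Flight 1 lands earlier by 7 hours 23 minutes.

the first, by 7 hours 23 minutes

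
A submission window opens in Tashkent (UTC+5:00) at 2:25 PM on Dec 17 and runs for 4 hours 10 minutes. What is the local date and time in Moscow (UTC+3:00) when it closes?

4:35 PM on December 17

Convert start to UTC: 2:25 PM − 5:00 = 9:25 AM UTC on Dec 17.
Add 4 hours 10 minutes duration → 1:35 PM UTC.
Moscow is UTC+3:00, so local end time = 1:35 PM + 3:00 = 4:35 PM on Dec 17.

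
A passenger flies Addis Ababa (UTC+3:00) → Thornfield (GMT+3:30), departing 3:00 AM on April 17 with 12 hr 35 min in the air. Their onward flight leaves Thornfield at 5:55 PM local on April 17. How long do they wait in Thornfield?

Convert departure to UTC: 3:00 AM − 3:00 = 12:00 AM UTC on Apr 17.
Add 12 hours and 35 minutes flight time → 12:35 PM UTC.
Thornfield is UTC+3:30, so local arrival = 12:35 PM + 3:30 = 4:05 PM on Apr 17.
Layover = 5:55 PM − 4:05 PM = 1 hour 50 minutes.

1 hour 50 minutes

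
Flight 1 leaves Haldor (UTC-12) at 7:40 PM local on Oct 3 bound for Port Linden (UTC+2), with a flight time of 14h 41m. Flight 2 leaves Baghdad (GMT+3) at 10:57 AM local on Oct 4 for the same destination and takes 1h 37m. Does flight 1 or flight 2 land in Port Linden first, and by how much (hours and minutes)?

Flight 1 in UTC: 7:40 PM + 12:00 = 7:40 AM on Oct 4.
+14 hours and 41 minutes → arrive 10:21 PM UTC on Oct 4.
Flight 2 in UTC: 10:57 AM − 3:00 = 7:57 AM on Oct 4.
+1 hour 37 minutes → arrive 9:34 AM UTC on Oct 4.
Flight 2 lands earlier by 12 hours 47 minutes.

the second, by 12 hours 47 minutes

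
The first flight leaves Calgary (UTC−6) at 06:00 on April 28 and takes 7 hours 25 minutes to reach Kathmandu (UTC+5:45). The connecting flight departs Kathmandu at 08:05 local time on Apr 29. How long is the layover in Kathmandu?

6 hours 55 minutes

Convert departure to UTC: 06:00 + 6:00 = 12:00 UTC on Apr 28.
Add 7 hours 25 minutes flight time → 19:25 UTC.
Kathmandu is UTC+5:45, so local arrival = 19:25 + 5:45 = 01:10 on Apr 29.
Layover = 08:05 − 01:10 = 6 hours 55 minutes.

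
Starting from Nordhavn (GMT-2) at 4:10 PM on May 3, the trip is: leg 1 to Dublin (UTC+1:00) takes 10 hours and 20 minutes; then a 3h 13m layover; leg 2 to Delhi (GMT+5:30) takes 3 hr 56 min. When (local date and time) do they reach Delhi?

5:09 PM on May 4

Convert departure to UTC: 4:10 PM + 2:00 = 6:10 PM UTC on May 3.
Add 10 hours and 20 minutes leg 1 → 4:30 AM UTC (May 4).
Add 3 hours 13 minutes layover in Dublin → 7:43 AM UTC.
Add 3 hours 56 minutes leg 2 → 11:39 AM UTC.
Delhi is UTC+5:30, so local arrival = 11:39 AM + 5:30 = 5:09 PM on May 4.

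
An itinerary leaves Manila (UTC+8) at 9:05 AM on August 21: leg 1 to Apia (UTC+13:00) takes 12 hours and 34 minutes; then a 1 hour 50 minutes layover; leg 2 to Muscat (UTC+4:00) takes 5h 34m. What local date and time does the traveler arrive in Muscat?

1:03 AM on August 22

Convert departure to UTC: 9:05 AM − 8:00 = 1:05 AM UTC on Aug 21.
Add 12 hours and 34 minutes leg 1 → 1:39 PM UTC.
Add 1 hour and 50 minutes layover in Apia → 3:29 PM UTC.
Add 5 hours and 34 minutes leg 2 → 9:03 PM UTC.
Muscat is UTC+4:00, so local arrival = 9:03 PM + 4:00 = 1:03 AM on Aug 22.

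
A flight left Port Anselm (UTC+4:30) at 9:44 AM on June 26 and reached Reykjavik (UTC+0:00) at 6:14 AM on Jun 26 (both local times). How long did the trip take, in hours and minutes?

1 hour

Departure in UTC: 9:44 AM − 4:30 = 5:14 AM on Jun 26.
Arrival is already UTC: 6:14 AM on Jun 26.
Elapsed = 6:14 AM − 5:14 AM = 1 hour.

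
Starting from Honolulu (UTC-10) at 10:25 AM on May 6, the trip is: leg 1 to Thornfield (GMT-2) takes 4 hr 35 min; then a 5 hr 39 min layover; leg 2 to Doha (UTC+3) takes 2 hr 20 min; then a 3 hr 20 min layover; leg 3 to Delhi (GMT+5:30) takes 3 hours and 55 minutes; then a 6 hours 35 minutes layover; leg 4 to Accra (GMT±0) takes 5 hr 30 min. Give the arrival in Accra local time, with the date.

Convert departure to UTC: 10:25 AM + 10:00 = 8:25 PM UTC on May 6.
Add 4 hours and 35 minutes leg 1 → 1:00 AM UTC (May 7).
Add 5 hours 39 minutes layover in Thornfield → 6:39 AM UTC.
Add 2 hours and 20 minutes leg 2 → 8:59 AM UTC.
Add 3 hours and 20 minutes layover in Doha → 12:19 PM UTC.
Add 3 hours and 55 minutes leg 3 → 4:14 PM UTC.
Add 6 hours 35 minutes layover in Delhi → 10:49 PM UTC.
Add 5 hours 30 minutes leg 4 → 4:19 AM UTC (May 8).
Accra is UTC+0, so local arrival is the same: 4:19 AM on May 8.

4:19 AM on May 8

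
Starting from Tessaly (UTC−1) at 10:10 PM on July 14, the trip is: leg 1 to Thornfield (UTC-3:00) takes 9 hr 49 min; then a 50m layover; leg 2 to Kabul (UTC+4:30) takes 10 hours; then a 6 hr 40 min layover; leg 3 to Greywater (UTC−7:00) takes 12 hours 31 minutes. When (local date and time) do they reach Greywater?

8:00 AM on Jul 16

Convert departure to UTC: 10:10 PM + 1:00 = 11:10 PM UTC on Jul 14.
Add 9 hours and 49 minutes leg 1 → 8:59 AM UTC (Jul 15).
Add 50 minutes layover in Thornfield → 9:49 AM UTC.
Add 10 hours leg 2 → 7:49 PM UTC.
Add 6 hours and 40 minutes layover in Kabul → 2:29 AM UTC (Jul 16).
Add 12 hours and 31 minutes leg 3 → 3:00 PM UTC.
Greywater is UTC−7:00, so local arrival = 3:00 PM − 7:00 = 8:00 AM on Jul 16.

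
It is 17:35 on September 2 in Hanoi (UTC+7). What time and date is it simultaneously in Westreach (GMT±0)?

10:35 on Sep 2

In UTC: 17:35 − 7:00 = 10:35 on Sep 2.
Westreach is UTC+0, so it is 10:35 on Sep 2.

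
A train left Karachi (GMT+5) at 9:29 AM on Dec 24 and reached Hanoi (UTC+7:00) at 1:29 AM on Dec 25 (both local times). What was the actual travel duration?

Departure in UTC: 9:29 AM − 5:00 = 4:29 AM on Dec 24.
Arrival in UTC: 1:29 AM − 7:00 = 6:29 PM on Dec 24.
Elapsed = 6:29 PM − 4:29 AM = 14 hours.

14 hours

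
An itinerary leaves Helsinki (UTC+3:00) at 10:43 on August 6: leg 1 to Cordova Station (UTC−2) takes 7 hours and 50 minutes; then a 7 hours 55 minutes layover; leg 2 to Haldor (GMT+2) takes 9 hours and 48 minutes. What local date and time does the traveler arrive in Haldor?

11:16 on Aug 7

Convert departure to UTC: 10:43 − 3:00 = 07:43 UTC on Aug 6.
Add 7 hours and 50 minutes leg 1 → 15:33 UTC.
Add 7 hours 55 minutes layover in Cordova Station → 23:28 UTC.
Add 9 hours and 48 minutes leg 2 → 09:16 UTC (Aug 7).
Haldor is UTC+2:00, so local arrival = 09:16 + 2:00 = 11:16 on Aug 7.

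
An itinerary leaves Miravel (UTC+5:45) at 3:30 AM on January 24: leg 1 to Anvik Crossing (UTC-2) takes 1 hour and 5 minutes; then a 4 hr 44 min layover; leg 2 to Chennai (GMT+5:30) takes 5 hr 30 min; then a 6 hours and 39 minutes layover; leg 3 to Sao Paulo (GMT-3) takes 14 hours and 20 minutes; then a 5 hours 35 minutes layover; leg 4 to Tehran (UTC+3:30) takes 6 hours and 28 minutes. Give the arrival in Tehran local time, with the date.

9:36 PM on Jan 25

Convert departure to UTC: 3:30 AM − 5:45 = 9:45 PM UTC on Jan 23.
Add 1 hour and 5 minutes leg 1 → 10:50 PM UTC.
Add 4 hours 44 minutes layover in Anvik Crossing → 3:34 AM UTC (Jan 24).
Add 5 hours and 30 minutes leg 2 → 9:04 AM UTC.
Add 6 hours and 39 minutes layover in Chennai → 3:43 PM UTC.
Add 14 hours and 20 minutes leg 3 → 6:03 AM UTC (Jan 25).
Add 5 hours and 35 minutes layover in Sao Paulo → 11:38 AM UTC.
Add 6 hours 28 minutes leg 4 → 6:06 PM UTC.
Tehran is UTC+3:30, so local arrival = 6:06 PM + 3:30 = 9:36 PM on Jan 25.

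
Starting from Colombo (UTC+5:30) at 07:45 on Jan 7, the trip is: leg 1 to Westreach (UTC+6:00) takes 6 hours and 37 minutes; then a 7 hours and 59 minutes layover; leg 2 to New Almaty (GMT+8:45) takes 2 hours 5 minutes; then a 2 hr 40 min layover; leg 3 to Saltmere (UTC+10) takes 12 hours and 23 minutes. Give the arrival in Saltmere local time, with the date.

Convert departure to UTC: 07:45 − 5:30 = 02:15 UTC on Jan 7.
Add 6 hours 37 minutes leg 1 → 08:52 UTC.
Add 7 hours and 59 minutes layover in Westreach → 16:51 UTC.
Add 2 hours 5 minutes leg 2 → 18:56 UTC.
Add 2 hours 40 minutes layover in New Almaty → 21:36 UTC.
Add 12 hours and 23 minutes leg 3 → 09:59 UTC (Jan 8).
Saltmere is UTC+10:00, so local arrival = 09:59 + 10:00 = 19:59 on Jan 8.

19:59 on Jan 8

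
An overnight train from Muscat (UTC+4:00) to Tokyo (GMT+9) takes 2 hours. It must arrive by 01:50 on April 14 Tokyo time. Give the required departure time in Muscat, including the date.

Target arrival in UTC: 01:50 − 9:00 = 16:50 on Apr 13.
Subtract 2 hours → departure 14:50 UTC on Apr 13.
Muscat is UTC+4:00: 14:50 + 4:00 = 18:50 on Apr 13.

18:50 on April 13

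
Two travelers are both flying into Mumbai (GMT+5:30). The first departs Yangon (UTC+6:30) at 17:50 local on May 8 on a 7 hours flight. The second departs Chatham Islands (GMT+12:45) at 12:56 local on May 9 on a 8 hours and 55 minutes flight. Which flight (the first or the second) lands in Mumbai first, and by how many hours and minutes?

the first, by 14 hours 46 minutes

Flight 1 in UTC: 17:50 − 6:30 = 11:20 on May 8.
+7 hours → arrive 18:20 UTC on May 8.
Flight 2 in UTC: 12:56 − 12:45 = 00:11 on May 9.
+8 hours and 55 minutes → arrive 09:06 UTC on May 9.
Flight 1 lands earlier by 14 hours 46 minutes.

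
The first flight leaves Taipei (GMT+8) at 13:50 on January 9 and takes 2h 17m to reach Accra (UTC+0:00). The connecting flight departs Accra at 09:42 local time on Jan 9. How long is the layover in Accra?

1 hour 35 minutes

Convert departure to UTC: 13:50 − 8:00 = 05:50 UTC on Jan 9.
Add 2 hours and 17 minutes flight time → 08:07 UTC.
Accra is UTC+0, so local arrival is the same: 08:07 on Jan 9.
Layover = 09:42 − 08:07 = 1 hour 35 minutes.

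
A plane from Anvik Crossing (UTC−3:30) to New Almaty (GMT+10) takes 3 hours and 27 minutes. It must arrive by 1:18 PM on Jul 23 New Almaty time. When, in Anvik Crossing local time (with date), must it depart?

8:21 PM on July 22

Target arrival in UTC: 1:18 PM − 10:00 = 3:18 AM on Jul 23.
Subtract 3 hours 27 minutes → departure 11:51 PM UTC on Jul 22.
Anvik Crossing is UTC−3:30: 11:51 PM − 3:30 = 8:21 PM on Jul 22.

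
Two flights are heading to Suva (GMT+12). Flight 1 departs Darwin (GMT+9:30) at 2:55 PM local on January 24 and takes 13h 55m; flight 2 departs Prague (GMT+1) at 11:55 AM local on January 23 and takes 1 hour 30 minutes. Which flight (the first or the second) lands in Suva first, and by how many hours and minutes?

the second, by 30 hours 55 minutes

Flight 1 in UTC: 2:55 PM − 9:30 = 5:25 AM on Jan 24.
+13 hours and 55 minutes → arrive 7:20 PM UTC on Jan 24.
Flight 2 in UTC: 11:55 AM − 1:00 = 10:55 AM on Jan 23.
+1 hour and 30 minutes → arrive 12:25 PM UTC on Jan 23.
Flight 2 lands earlier by 30 hours 55 minutes.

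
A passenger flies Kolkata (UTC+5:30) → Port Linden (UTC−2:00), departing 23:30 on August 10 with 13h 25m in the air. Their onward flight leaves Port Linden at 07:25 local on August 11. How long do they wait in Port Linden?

Convert departure to UTC: 23:30 − 5:30 = 18:00 UTC on Aug 10.
Add 13 hours 25 minutes flight time → 07:25 UTC (Aug 11).
Port Linden is UTC−2:00, so local arrival = 07:25 − 2:00 = 05:25 on Aug 11.
Layover = 07:25 − 05:25 = 2 hours.

2 hours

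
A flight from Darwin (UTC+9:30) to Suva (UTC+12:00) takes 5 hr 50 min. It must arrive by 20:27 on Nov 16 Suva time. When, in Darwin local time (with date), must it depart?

12:07 on Nov 16

Target arrival in UTC: 20:27 − 12:00 = 08:27 on Nov 16.
Subtract 5 hours and 50 minutes → departure 02:37 UTC on Nov 16.
Darwin is UTC+9:30: 02:37 + 9:30 = 12:07 on Nov 16.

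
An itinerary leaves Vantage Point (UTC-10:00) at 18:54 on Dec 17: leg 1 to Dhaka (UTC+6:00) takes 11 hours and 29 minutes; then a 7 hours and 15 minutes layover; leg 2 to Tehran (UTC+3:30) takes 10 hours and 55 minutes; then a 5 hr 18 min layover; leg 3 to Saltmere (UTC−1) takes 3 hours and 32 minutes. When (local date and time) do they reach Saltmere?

Convert departure to UTC: 18:54 + 10:00 = 04:54 UTC on Dec 18.
Add 11 hours 29 minutes leg 1 → 16:23 UTC.
Add 7 hours and 15 minutes layover in Dhaka → 23:38 UTC.
Add 10 hours and 55 minutes leg 2 → 10:33 UTC (Dec 19).
Add 5 hours 18 minutes layover in Tehran → 15:51 UTC.
Add 3 hours and 32 minutes leg 3 → 19:23 UTC.
Saltmere is UTC−1:00, so local arrival = 19:23 − 1:00 = 18:23 on Dec 19.

18:23 on Dec 19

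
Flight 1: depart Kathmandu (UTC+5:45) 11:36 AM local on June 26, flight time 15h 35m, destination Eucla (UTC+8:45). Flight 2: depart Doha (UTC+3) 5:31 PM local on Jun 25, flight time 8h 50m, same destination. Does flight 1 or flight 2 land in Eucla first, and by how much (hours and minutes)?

Flight 1 in UTC: 11:36 AM − 5:45 = 5:51 AM on Jun 26.
+15 hours 35 minutes → arrive 9:26 PM UTC on Jun 26.
Flight 2 in UTC: 5:31 PM − 3:00 = 2:31 PM on Jun 25.
+8 hours 50 minutes → arrive 11:21 PM UTC on Jun 25.
Flight 2 lands earlier by 22 hours 5 minutes.

the second, by 22 hours 5 minutes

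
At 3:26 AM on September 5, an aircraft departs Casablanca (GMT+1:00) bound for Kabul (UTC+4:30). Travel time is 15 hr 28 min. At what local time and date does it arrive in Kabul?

10:24 PM on Sep 5

Convert departure to UTC: 3:26 AM − 1:00 = 2:26 AM UTC on Sep 5.
Add 15 hours 28 minutes travel time → 5:54 PM UTC.
Kabul is UTC+4:30, so local arrival = 5:54 PM + 4:30 = 10:24 PM on Sep 5.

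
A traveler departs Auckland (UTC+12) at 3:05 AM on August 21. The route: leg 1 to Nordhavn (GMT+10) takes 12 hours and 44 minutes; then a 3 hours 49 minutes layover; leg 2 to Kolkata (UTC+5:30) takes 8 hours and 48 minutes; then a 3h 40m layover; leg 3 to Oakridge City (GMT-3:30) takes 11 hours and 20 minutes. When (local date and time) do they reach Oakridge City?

3:56 AM on August 22

Convert departure to UTC: 3:05 AM − 12:00 = 3:05 PM UTC on Aug 20.
Add 12 hours 44 minutes leg 1 → 3:49 AM UTC (Aug 21).
Add 3 hours and 49 minutes layover in Nordhavn → 7:38 AM UTC.
Add 8 hours and 48 minutes leg 2 → 4:26 PM UTC.
Add 3 hours and 40 minutes layover in Kolkata → 8:06 PM UTC.
Add 11 hours 20 minutes leg 3 → 7:26 AM UTC (Aug 22).
Oakridge City is UTC−3:30, so local arrival = 7:26 AM − 3:30 = 3:56 AM on Aug 22.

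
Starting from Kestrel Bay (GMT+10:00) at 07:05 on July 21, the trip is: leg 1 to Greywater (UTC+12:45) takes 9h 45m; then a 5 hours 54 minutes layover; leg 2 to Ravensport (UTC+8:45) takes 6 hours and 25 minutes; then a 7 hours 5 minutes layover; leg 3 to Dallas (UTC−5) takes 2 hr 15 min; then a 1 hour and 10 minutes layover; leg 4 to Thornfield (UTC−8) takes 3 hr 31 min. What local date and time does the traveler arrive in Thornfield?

Convert departure to UTC: 07:05 − 10:00 = 21:05 UTC on Jul 20.
Add 9 hours 45 minutes leg 1 → 06:50 UTC (Jul 21).
Add 5 hours and 54 minutes layover in Greywater → 12:44 UTC.
Add 6 hours and 25 minutes leg 2 → 19:09 UTC.
Add 7 hours 5 minutes layover in Ravensport → 02:14 UTC (Jul 22).
Add 2 hours 15 minutes leg 3 → 04:29 UTC.
Add 1 hour 10 minutes layover in Dallas → 05:39 UTC.
Add 3 hours 31 minutes leg 4 → 09:10 UTC.
Thornfield is UTC−8:00, so local arrival = 09:10 − 8:00 = 01:10 on Jul 22.

01:10 on July 22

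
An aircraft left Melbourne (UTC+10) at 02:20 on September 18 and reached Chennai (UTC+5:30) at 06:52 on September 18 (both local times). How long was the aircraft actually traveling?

9 hours 2 minutes

Chennai is 4:30 behind Melbourne.
Clock-face elapsed time (ignoring zones) is 4 hours 32 minutes.
Actual elapsed = 4 hours 32 minutes + 4:30 = 9 hours 2 minutes.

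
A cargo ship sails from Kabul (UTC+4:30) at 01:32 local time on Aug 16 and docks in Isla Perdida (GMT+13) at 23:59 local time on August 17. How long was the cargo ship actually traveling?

37 hours 57 minutes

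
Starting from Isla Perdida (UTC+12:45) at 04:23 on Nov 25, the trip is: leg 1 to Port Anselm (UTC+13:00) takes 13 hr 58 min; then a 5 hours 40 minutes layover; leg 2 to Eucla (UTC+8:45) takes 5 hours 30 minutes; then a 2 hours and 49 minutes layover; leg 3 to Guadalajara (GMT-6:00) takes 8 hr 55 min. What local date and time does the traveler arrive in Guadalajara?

Convert departure to UTC: 04:23 − 12:45 = 15:38 UTC on Nov 24.
Add 13 hours and 58 minutes leg 1 → 05:36 UTC (Nov 25).
Add 5 hours and 40 minutes layover in Port Anselm → 11:16 UTC.
Add 5 hours and 30 minutes leg 2 → 16:46 UTC.
Add 2 hours and 49 minutes layover in Eucla → 19:35 UTC.
Add 8 hours and 55 minutes leg 3 → 04:30 UTC (Nov 26).
Guadalajara is UTC−6:00, so local arrival = 04:30 − 6:00 = 22:30 on Nov 25.

22:30 on November 25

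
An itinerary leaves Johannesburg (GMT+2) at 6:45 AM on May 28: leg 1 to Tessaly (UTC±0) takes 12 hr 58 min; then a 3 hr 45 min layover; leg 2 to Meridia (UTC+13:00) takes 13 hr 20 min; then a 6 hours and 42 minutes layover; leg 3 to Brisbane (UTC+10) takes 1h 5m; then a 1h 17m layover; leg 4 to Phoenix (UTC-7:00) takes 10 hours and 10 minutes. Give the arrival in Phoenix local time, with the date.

Convert departure to UTC: 6:45 AM − 2:00 = 4:45 AM UTC on May 28.
Add 12 hours and 58 minutes leg 1 → 5:43 PM UTC.
Add 3 hours 45 minutes layover in Tessaly → 9:28 PM UTC.
Add 13 hours and 20 minutes leg 2 → 10:48 AM UTC (May 29).
Add 6 hours 42 minutes layover in Meridia → 5:30 PM UTC.
Add 1 hour and 5 minutes leg 3 → 6:35 PM UTC.
Add 1 hour 17 minutes layover in Brisbane → 7:52 PM UTC.
Add 10 hours 10 minutes leg 4 → 6:02 AM UTC (May 30).
Phoenix is UTC−7:00, so local arrival = 6:02 AM − 7:00 = 11:02 PM on May 29.

11:02 PM on May 29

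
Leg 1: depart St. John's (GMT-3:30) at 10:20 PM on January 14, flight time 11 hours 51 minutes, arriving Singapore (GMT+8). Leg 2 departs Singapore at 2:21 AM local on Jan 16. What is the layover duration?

Convert departure to UTC: 10:20 PM + 3:30 = 1:50 AM UTC on Jan 15.
Add 11 hours and 51 minutes flight time → 1:41 PM UTC.
Singapore is UTC+8:00, so local arrival = 1:41 PM + 8:00 = 9:41 PM on Jan 15.
Layover = 2:21 AM − 9:41 PM (+1 day) = 4 hours 40 minutes.

4 hours 40 minutes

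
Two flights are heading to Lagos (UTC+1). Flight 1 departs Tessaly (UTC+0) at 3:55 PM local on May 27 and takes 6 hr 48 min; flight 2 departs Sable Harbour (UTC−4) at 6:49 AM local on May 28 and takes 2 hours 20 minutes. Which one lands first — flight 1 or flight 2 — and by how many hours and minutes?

the first, by 14 hours 26 minutes

Flight 1 departs at 3:55 PM UTC (May 27).
+6 hours and 48 minutes → arrive 10:43 PM UTC on May 27.
Flight 2 in UTC: 6:49 AM + 4:00 = 10:49 AM on May 28.
+2 hours and 20 minutes → arrive 1:09 PM UTC on May 28.
Flight 1 lands earlier by 14 hours 26 minutes.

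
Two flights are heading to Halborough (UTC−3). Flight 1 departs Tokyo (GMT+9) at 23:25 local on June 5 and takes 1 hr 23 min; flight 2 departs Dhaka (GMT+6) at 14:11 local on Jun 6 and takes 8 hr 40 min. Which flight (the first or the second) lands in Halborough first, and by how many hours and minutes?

the first, by 25 hours 3 minutes

Flight 1 in UTC: 23:25 − 9:00 = 14:25 on Jun 5.
+1 hour and 23 minutes → arrive 15:48 UTC on Jun 5.
Flight 2 in UTC: 14:11 − 6:00 = 08:11 on Jun 6.
+8 hours 40 minutes → arrive 16:51 UTC on Jun 6.
Flight 1 lands earlier by 25 hours 3 minutes.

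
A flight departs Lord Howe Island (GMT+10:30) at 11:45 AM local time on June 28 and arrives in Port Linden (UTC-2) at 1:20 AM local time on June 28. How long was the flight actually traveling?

2 hours 5 minutes

Departure in UTC: 11:45 AM − 10:30 = 1:15 AM on Jun 28.
Arrival in UTC: 1:20 AM + 2:00 = 3:20 AM on Jun 28.
Elapsed = 3:20 AM − 1:15 AM = 2 hours 5 minutes.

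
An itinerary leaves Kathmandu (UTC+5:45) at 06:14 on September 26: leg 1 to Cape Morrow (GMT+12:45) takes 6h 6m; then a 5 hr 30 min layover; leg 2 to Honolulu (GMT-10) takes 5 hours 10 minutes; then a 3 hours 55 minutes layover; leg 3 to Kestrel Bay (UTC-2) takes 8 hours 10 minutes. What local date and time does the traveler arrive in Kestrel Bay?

Convert departure to UTC: 06:14 − 5:45 = 00:29 UTC on Sep 26.
Add 6 hours and 6 minutes leg 1 → 06:35 UTC.
Add 5 hours 30 minutes layover in Cape Morrow → 12:05 UTC.
Add 5 hours and 10 minutes leg 2 → 17:15 UTC.
Add 3 hours and 55 minutes layover in Honolulu → 21:10 UTC.
Add 8 hours and 10 minutes leg 3 → 05:20 UTC (Sep 27).
Kestrel Bay is UTC−2:00, so local arrival = 05:20 − 2:00 = 03:20 on Sep 27.

03:20 on September 27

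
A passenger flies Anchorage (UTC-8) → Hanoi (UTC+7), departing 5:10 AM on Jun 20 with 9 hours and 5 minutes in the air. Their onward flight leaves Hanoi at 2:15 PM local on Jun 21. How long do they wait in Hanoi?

Convert departure to UTC: 5:10 AM + 8:00 = 1:10 PM UTC on Jun 20.
Add 9 hours and 5 minutes flight time → 10:15 PM UTC.
Hanoi is UTC+7:00, so local arrival = 10:15 PM + 7:00 = 5:15 AM on Jun 21.
Layover = 2:15 PM − 5:15 AM = 9 hours.

9 hours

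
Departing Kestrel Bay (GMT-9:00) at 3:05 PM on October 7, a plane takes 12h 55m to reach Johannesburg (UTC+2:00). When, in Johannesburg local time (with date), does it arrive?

Convert departure to UTC: 3:05 PM + 9:00 = 12:05 AM UTC on Oct 8.
Add 12 hours 55 minutes travel time → 1:00 PM UTC.
Johannesburg is UTC+2:00, so local arrival = 1:00 PM + 2:00 = 3:00 PM on Oct 8.

3:00 PM on Oct 8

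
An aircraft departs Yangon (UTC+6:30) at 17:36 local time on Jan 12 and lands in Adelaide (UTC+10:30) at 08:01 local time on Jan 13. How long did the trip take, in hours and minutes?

10 hours 25 minutes

Departure in UTC: 17:36 − 6:30 = 11:06 on Jan 12.
Arrival in UTC: 08:01 − 10:30 = 21:31 on Jan 12.
Elapsed = 21:31 − 11:06 = 10 hours 25 minutes.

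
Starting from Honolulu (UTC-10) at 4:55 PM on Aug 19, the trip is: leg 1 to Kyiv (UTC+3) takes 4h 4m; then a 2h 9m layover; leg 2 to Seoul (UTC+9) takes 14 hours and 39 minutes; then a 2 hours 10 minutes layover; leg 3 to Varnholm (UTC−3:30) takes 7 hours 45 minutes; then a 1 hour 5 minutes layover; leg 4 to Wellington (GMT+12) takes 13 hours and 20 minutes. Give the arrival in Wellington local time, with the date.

12:07 PM on August 22

Convert departure to UTC: 4:55 PM + 10:00 = 2:55 AM UTC on Aug 20.
Add 4 hours 4 minutes leg 1 → 6:59 AM UTC.
Add 2 hours and 9 minutes layover in Kyiv → 9:08 AM UTC.
Add 14 hours and 39 minutes leg 2 → 11:47 PM UTC.
Add 2 hours and 10 minutes layover in Seoul → 1:57 AM UTC (Aug 21).
Add 7 hours 45 minutes leg 3 → 9:42 AM UTC.
Add 1 hour 5 minutes layover in Varnholm → 10:47 AM UTC.
Add 13 hours 20 minutes leg 4 → 12:07 AM UTC (Aug 22).
Wellington is UTC+12:00, so local arrival = 12:07 AM + 12:00 = 12:07 PM on Aug 22.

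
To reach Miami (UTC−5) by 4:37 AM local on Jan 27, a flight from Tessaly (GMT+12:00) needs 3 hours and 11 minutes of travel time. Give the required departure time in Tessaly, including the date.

Target arrival in UTC: 4:37 AM + 5:00 = 9:37 AM on Jan 27.
Subtract 3 hours 11 minutes → departure 6:26 AM UTC on Jan 27.
Tessaly is UTC+12:00: 6:26 AM + 12:00 = 6:26 PM on Jan 27.

6:26 PM on January 27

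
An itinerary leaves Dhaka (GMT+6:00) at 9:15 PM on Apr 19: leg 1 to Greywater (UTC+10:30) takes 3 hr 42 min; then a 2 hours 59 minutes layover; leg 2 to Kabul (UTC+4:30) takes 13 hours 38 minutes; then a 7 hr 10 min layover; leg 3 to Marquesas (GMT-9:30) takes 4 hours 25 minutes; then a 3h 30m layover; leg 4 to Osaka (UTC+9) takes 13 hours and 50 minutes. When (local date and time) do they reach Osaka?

Convert departure to UTC: 9:15 PM − 6:00 = 3:15 PM UTC on Apr 19.
Add 3 hours and 42 minutes leg 1 → 6:57 PM UTC.
Add 2 hours and 59 minutes layover in Greywater → 9:56 PM UTC.
Add 13 hours 38 minutes leg 2 → 11:34 AM UTC (Apr 20).
Add 7 hours 10 minutes layover in Kabul → 6:44 PM UTC.
Add 4 hours and 25 minutes leg 3 → 11:09 PM UTC.
Add 3 hours 30 minutes layover in Marquesas → 2:39 AM UTC (Apr 21).
Add 13 hours and 50 minutes leg 4 → 4:29 PM UTC.
Osaka is UTC+9:00, so local arrival = 4:29 PM + 9:00 = 1:29 AM on Apr 22.

1:29 AM on Apr 22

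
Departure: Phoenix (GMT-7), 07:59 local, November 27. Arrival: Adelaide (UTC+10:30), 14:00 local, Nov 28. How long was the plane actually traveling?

12 hours 31 minutes

Adelaide is 17:30 ahead of Phoenix.
Clock-face elapsed time (ignoring zones) is 30 hours 1 minute.
Actual elapsed = 30 hours 1 minute − 17:30 = 12 hours 31 minutes.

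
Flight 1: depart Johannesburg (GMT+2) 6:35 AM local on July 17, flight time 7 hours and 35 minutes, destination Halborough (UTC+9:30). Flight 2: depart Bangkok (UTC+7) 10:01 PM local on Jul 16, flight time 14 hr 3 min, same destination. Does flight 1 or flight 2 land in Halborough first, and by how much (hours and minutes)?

the second, by 7 hours 6 minutes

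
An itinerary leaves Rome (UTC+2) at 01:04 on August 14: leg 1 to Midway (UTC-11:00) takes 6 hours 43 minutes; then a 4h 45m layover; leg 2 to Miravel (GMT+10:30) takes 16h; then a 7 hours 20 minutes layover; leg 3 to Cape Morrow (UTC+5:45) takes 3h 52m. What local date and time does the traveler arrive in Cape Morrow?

19:29 on August 15

Convert departure to UTC: 01:04 − 2:00 = 23:04 UTC on Aug 13.
Add 6 hours and 43 minutes leg 1 → 05:47 UTC (Aug 14).
Add 4 hours and 45 minutes layover in Midway → 10:32 UTC.
Add 16 hours leg 2 → 02:32 UTC (Aug 15).
Add 7 hours 20 minutes layover in Miravel → 09:52 UTC.
Add 3 hours 52 minutes leg 3 → 13:44 UTC.
Cape Morrow is UTC+5:45, so local arrival = 13:44 + 5:45 = 19:29 on Aug 15.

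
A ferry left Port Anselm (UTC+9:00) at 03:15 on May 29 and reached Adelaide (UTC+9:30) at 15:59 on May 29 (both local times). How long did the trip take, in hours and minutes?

Departure in UTC: 03:15 − 9:00 = 18:15 on May 28.
Arrival in UTC: 15:59 − 9:30 = 06:29 on May 29.
Elapsed = 06:29 − 18:15 (+1 day) = 12 hours 14 minutes.

12 hours 14 minutes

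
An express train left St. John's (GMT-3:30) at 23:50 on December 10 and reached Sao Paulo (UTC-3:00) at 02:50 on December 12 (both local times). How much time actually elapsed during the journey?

26 hours 30 minutes

Sao Paulo is 0:30 ahead of St. John's.
Clock-face elapsed time (ignoring zones) is 27 hours.
Actual elapsed = 27 hours − 0:30 = 26 hours 30 minutes.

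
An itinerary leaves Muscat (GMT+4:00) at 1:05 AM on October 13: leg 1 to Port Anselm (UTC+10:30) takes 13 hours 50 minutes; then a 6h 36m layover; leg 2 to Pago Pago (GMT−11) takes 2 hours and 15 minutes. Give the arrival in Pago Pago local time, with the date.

8:46 AM on October 13

Convert departure to UTC: 1:05 AM − 4:00 = 9:05 PM UTC on Oct 12.
Add 13 hours 50 minutes leg 1 → 10:55 AM UTC (Oct 13).
Add 6 hours and 36 minutes layover in Port Anselm → 5:31 PM UTC.
Add 2 hours and 15 minutes leg 2 → 7:46 PM UTC.
Pago Pago is UTC−11:00, so local arrival = 7:46 PM − 11:00 = 8:46 AM on Oct 13.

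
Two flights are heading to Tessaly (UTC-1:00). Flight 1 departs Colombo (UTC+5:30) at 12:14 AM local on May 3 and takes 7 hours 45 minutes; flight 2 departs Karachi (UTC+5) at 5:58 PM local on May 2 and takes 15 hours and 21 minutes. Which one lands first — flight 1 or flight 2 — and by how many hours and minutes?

Flight 1 in UTC: 12:14 AM − 5:30 = 6:44 PM on May 2.
+7 hours and 45 minutes → arrive 2:29 AM UTC on May 3.
Flight 2 in UTC: 5:58 PM − 5:00 = 12:58 PM on May 2.
+15 hours 21 minutes → arrive 4:19 AM UTC on May 3.
Flight 1 lands earlier by 1 hour 50 minutes.

the first, by 1 hour 50 minutes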